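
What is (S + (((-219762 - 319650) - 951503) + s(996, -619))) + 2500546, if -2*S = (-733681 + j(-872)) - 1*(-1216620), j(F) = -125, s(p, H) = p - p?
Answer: 768224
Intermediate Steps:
s(p, H) = 0
S = -241407 (S = -((-733681 - 125) - 1*(-1216620))/2 = -(-733806 + 1216620)/2 = -½*482814 = -241407)
(S + (((-219762 - 319650) - 951503) + s(996, -619))) + 2500546 = (-241407 + (((-219762 - 319650) - 951503) + 0)) + 2500546 = (-241407 + ((-539412 - 951503) + 0)) + 2500546 = (-241407 + (-1490915 + 0)) + 2500546 = (-241407 - 1490915) + 2500546 = -1732322 + 2500546 = 768224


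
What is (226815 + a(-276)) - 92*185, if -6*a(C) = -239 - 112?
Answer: 419707/2 ≈ 2.0985e+5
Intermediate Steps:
a(C) = 117/2 (a(C) = -(-239 - 112)/6 = -⅙*(-351) = 117/2)
(226815 + a(-276)) - 92*185 = (226815 + 117/2) - 92*185 = 453747/2 - 17020 = 419707/2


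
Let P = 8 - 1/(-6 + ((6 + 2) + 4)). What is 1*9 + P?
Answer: 101/6 ≈ 16.833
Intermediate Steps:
P = 47/6 (P = 8 - 1/(-6 + (8 + 4)) = 8 - 1/(-6 + 12) = 8 - 1/6 = 8 - 1*⅙ = 8 - ⅙ = 47/6 ≈ 7.8333)
1*9 + P = 1*9 + 47/6 = 9 + 47/6 = 101/6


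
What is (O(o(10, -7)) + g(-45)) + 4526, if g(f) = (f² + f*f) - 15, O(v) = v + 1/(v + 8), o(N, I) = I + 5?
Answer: 51355/6 ≈ 8559.2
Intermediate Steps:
o(N, I) = 5 + I
O(v) = v + 1/(8 + v)
g(f) = -15 + 2*f² (g(f) = (f² + f²) - 15 = 2*f² - 15 = -15 + 2*f²)
(O(o(10, -7)) + g(-45)) + 4526 = ((1 + (5 - 7)² + 8*(5 - 7))/(8 + (5 - 7)) + (-15 + 2*(-45)²)) + 4526 = ((1 + (-2)² + 8*(-2))/(8 - 2) + (-15 + 2*2025)) + 4526 = ((1 + 4 - 16)/6 + (-15 + 4050)) + 4526 = ((⅙)*(-11) + 4035) + 4526 = (-11/6 + 4035) + 4526 = 24199/6 + 4526 = 51355/6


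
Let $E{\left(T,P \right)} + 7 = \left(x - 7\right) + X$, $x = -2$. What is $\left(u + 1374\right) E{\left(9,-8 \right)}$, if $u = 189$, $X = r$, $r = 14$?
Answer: $-3126$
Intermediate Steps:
$X = 14$
$E{\left(T,P \right)} = -2$ ($E{\left(T,P \right)} = -7 + \left(\left(-2 - 7\right) + 14\right) = -7 + \left(-9 + 14\right) = -7 + 5 = -2$)
$\left(u + 1374\right) E{\left(9,-8 \right)} = \left(189 + 1374\right) \left(-2\right) = 1563 \left(-2\right) = -3126$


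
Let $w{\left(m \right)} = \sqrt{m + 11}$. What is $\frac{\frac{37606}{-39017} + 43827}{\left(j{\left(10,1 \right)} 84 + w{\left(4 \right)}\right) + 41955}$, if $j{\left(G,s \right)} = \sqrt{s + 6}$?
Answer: $\frac{1709960453}{39017 \left(41955 + \sqrt{15} + 84 \sqrt{7}\right)} \approx 1.039$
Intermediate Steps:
$w{\left(m \right)} = \sqrt{11 + m}$
$j{\left(G,s \right)} = \sqrt{6 + s}$
$\frac{\frac{37606}{-39017} + 43827}{\left(j{\left(10,1 \right)} 84 + w{\left(4 \right)}\right) + 41955} = \frac{\frac{37606}{-39017} + 43827}{\left(\sqrt{6 + 1} \cdot 84 + \sqrt{11 + 4}\right) + 41955} = \frac{37606 \left(- \frac{1}{39017}\right) + 43827}{\left(\sqrt{7} \cdot 84 + \sqrt{15}\right) + 41955} = \frac{- \frac{37606}{39017} + 43827}{\left(84 \sqrt{7} + \sqrt{15}\right) + 41955} = \frac{1709960453}{39017 \left(\left(\sqrt{15} + 84 \sqrt{7}\right) + 41955\right)} = \frac{1709960453}{39017 \left(41955 + \sqrt{15} + 84 \sqrt{7}\right)}$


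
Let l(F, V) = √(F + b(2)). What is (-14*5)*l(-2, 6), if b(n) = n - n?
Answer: -70*I*√2 ≈ -98.995*I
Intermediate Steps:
b(n) = 0
l(F, V) = √F (l(F, V) = √(F + 0) = √F)
(-14*5)*l(-2, 6) = (-14*5)*√(-2) = -70*I*√2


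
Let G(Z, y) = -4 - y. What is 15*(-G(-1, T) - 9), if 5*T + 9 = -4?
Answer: -114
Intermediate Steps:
T = -13/5 (T = -9/5 + (⅕)*(-4) = -9/5 - ⅘ = -13/5 ≈ -2.6000)
15*(-G(-1, T) - 9) = 15*(-(-4 - 1*(-13/5)) - 9) = 15*(-(-4 + 13/5) - 9) = 15*(-1*(-7/5) - 9) = 15*(7/5 - 9) = 15*(-38/5) = -114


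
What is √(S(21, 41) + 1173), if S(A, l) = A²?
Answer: √1614 ≈ 40.175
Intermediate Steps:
√(S(21, 41) + 1173) = √(21² + 1173) = √(441 + 1173) = √1614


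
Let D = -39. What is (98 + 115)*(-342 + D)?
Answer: -81153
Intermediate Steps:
(98 + 115)*(-342 + D) = (98 + 115)*(-342 - 39) = 213*(-381) = -81153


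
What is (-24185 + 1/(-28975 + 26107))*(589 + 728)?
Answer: -30450173059/956 ≈ -3.1852e+7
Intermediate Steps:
(-24185 + 1/(-28975 + 26107))*(589 + 728) = (-24185 + 1/(-2868))*1317 = (-24185 - 1/2868)*1317 = -69362581/2868*1317 = -30450173059/956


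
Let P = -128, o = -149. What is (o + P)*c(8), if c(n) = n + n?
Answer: -4432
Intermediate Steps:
c(n) = 2*n
(o + P)*c(8) = (-149 - 128)*(2*8) = -277*16 = -4432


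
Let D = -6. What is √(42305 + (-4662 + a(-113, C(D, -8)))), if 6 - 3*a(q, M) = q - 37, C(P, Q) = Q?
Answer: √37695 ≈ 194.15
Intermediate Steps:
a(q, M) = 43/3 - q/3 (a(q, M) = 2 - (q - 37)/3 = 2 - (-37 + q)/3 = 2 + (37/3 - q/3) = 43/3 - q/3)
√(42305 + (-4662 + a(-113, C(D, -8)))) = √(42305 + (-4662 + (43/3 - ⅓*(-113)))) = √(42305 + (-4662 + (43/3 + 113/3))) = √(42305 + (-4662 + 52)) = √(42305 - 4610) = √37695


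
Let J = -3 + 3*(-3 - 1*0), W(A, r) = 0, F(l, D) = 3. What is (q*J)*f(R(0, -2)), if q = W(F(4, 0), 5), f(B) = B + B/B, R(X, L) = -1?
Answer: 0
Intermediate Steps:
f(B) = 1 + B (f(B) = B + 1 = 1 + B)
q = 0
J = -12 (J = -3 + 3*(-3 + 0) = -3 + 3*(-3) = -3 - 9 = -12)
(q*J)*f(R(0, -2)) = (0*(-12))*(1 - 1) = 0*0 = 0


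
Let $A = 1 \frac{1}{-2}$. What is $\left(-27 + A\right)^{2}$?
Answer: $\frac{3025}{4} \approx 756.25$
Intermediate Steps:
$A = - \frac{1}{2}$ ($A = 1 \left(- \frac{1}{2}\right) = - \frac{1}{2} \approx -0.5$)
$\left(-27 + A\right)^{2} = \left(-27 - \frac{1}{2}\right)^{2} = \left(- \frac{55}{2}\right)^{2} = \frac{3025}{4}$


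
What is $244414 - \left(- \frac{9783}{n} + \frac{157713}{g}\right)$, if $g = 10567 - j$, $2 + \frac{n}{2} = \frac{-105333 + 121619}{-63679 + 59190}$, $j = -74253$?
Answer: $\frac{260943232688909}{1071446240} \approx 2.4354 \cdot 10^{5}$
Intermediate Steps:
$n = - \frac{50528}{4489}$ ($n = -4 + 2 \frac{-105333 + 121619}{-63679 + 59190} = -4 + 2 \frac{16286}{-4489} = -4 + 2 \cdot 16286 \left(- \frac{1}{4489}\right) = -4 + 2 \left(- \frac{16286}{4489}\right) = -4 - \frac{32572}{4489} = - \frac{50528}{4489} \approx -11.256$)
$g = 84820$ ($g = 10567 - -74253 = 10567 + 74253 = 84820$)
$244414 - \left(- \frac{9783}{n} + \frac{157713}{g}\right) = 244414 - \left(- \frac{9783}{- \frac{50528}{4489}} + \frac{157713}{84820}\right) = 244414 - \left(\left(-9783\right) \left(- \frac{4489}{50528}\right) + 157713 \cdot \frac{1}{84820}\right) = 244414 - \left(\frac{43915887}{50528} + \frac{157713}{84820}\right) = 244414 - \frac{933228614451}{1071446240} = \frac{260943232688909}{1071446240}$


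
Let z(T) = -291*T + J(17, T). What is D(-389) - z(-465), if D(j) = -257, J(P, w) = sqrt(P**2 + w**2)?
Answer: -135572 - sqrt(216514) ≈ -1.3604e+5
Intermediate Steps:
z(T) = sqrt(289 + T**2) - 291*T (z(T) = -291*T + sqrt(17**2 + T**2) = -291*T + sqrt(289 + T**2) = sqrt(289 + T**2) - 291*T)
D(-389) - z(-465) = -257 - (sqrt(289 + (-465)**2) - 291*(-465)) = -257 - (sqrt(289 + 216225) + 135315) = -257 - (sqrt(216514) + 135315) = -257 - (135315 + sqrt(216514)) = -257 + (-135315 - sqrt(216514)) = -135572 - sqrt(216514)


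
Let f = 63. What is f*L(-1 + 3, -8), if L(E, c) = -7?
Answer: -441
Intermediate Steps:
f*L(-1 + 3, -8) = 63*(-7) = -441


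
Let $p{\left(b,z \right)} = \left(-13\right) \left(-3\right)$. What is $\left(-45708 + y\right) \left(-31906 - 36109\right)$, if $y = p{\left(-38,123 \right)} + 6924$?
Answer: $2635241175$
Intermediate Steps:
$p{\left(b,z \right)} = 39$
$y = 6963$ ($y = 39 + 6924 = 6963$)
$\left(-45708 + y\right) \left(-31906 - 36109\right) = \left(-45708 + 6963\right) \left(-31906 - 36109\right) = \left(-38745\right) \left(-68015\right) = 2635241175$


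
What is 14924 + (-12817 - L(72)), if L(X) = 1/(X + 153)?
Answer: 474074/225 ≈ 2107.0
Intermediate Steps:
L(X) = 1/(153 + X)
14924 + (-12817 - L(72)) = 14924 + (-12817 - 1/(153 + 72)) = 14924 + (-12817 - 1/225) = 14924 - 2883826/225 = 474074/225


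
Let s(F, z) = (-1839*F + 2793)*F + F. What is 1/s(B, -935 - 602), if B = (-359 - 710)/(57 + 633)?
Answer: -52900/462491091 ≈ -0.00011438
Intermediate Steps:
B = -1069/690 ≈ -1.5493
s(F, z) = F + F*(2793 - 1839*F) (s(F, z) = (2793 - 1839*F)*F + F = F*(2793 - 1839*F) + F = F + F*(2793 - 1839*F))
1/s(B, -935 - 602) = 1/(-1069*(2794 - 1839*(-1069/690))/690) = 1/(-1069*(2794 + 655297/230)/690) = 1/(-1069/690*1297917/230) = 1/(-462491091/52900) = -52900/462491091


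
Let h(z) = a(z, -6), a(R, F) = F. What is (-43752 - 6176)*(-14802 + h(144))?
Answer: 739333824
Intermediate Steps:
h(z) = -6
(-43752 - 6176)*(-14802 + h(144)) = (-43752 - 6176)*(-14802 - 6) = -49928*(-14808) = 739333824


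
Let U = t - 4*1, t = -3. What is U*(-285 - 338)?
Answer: 4361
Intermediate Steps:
U = -7 (U = -3 - 4*1 = -3 - 4 = -7)
U*(-285 - 338) = -7*(-285 - 338) = -7*(-623) = 4361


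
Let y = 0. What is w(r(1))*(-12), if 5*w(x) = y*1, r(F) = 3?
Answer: 0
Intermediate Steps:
w(x) = 0 (w(x) = (0*1)/5 = (⅕)*0 = 0)
w(r(1))*(-12) = 0*(-12) = 0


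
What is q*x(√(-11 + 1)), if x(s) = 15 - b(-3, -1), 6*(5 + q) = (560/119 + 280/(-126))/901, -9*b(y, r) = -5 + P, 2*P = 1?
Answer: -59960545/827118 ≈ -72.493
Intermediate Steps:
P = ½ (P = (½)*1 = ½ ≈ 0.50000)
b(y, r) = ½ (b(y, r) = -(-5 + ½)/9 = -⅑*(-9/2) = ½)
q = -2067605/413559 (q = -5 + ((560/119 + 280/(-126))/901)/6 = -5 + ((560*(1/119) + 280*(-1/126))*(1/901))/6 = -5 + ((80/17 - 20/9)*(1/901))/6 = -5 + ((380/153)*(1/901))/6 = -5 + (⅙)*(380/137853) = -5 + 190/413559 = -2067605/413559 ≈ -4.9995)
x(s) = 29/2 (x(s) = 15 - 1*½ = 15 - ½ = 29/2)
q*x(√(-11 + 1)) = -2067605/413559*29/2 = -59960545/827118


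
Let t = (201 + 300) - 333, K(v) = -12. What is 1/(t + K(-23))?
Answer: 1/156 ≈ 0.0064103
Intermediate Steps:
t = 168 (t = 501 - 333 = 168)
1/(t + K(-23)) = 1/(168 - 12) = 1/156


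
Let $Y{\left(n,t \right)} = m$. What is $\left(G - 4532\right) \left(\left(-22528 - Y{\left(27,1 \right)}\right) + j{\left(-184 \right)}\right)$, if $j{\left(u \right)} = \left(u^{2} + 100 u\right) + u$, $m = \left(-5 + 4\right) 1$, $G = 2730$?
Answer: $13073510$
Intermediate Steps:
$m = -1$ ($m = \left(-1\right) 1 = -1$)
$j{\left(u \right)} = u^{2} + 101 u$
$Y{\left(n,t \right)} = -1$
$\left(G - 4532\right) \left(\left(-22528 - Y{\left(27,1 \right)}\right) + j{\left(-184 \right)}\right) = \left(2730 - 4532\right) \left(\left(-22528 - -1\right) - 184 \left(101 - 184\right)\right) = - 1802 \left(\left(-22528 + 1\right) - -15272\right) = - 1802 \left(-22527 + 15272\right) = \left(-1802\right) \left(-7255\right) = 13073510$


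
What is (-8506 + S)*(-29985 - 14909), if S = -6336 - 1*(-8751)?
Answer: 273449354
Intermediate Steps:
S = 2415 (S = -6336 + 8751 = 2415)
(-8506 + S)*(-29985 - 14909) = (-8506 + 2415)*(-29985 - 14909) = -6091*(-44894) = 273449354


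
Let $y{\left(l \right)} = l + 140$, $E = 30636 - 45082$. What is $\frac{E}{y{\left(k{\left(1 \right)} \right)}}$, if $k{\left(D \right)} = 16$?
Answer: $- \frac{7223}{78} \approx -92.603$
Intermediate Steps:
$E = -14446$ ($E = 30636 - 45082 = -14446$)
$y{\left(l \right)} = 140 + l$
$\frac{E}{y{\left(k{\left(1 \right)} \right)}} = - \frac{14446}{140 + 16} = - \frac{14446}{156} = \left(-14446\right) \frac{1}{156} = - \frac{7223}{78}$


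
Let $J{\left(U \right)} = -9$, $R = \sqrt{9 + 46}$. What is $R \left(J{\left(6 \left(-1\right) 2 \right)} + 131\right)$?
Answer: $122 \sqrt{55} \approx 904.78$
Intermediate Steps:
$R = \sqrt{55} \approx 7.4162$
$R \left(J{\left(6 \left(-1\right) 2 \right)} + 131\right) = \sqrt{55} \left(-9 + 131\right) = \sqrt{55} \cdot 122 = 122 \sqrt{55}$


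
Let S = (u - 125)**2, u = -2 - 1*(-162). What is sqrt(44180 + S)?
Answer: 3*sqrt(5045) ≈ 213.08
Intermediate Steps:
u = 160 (u = -2 + 162 = 160)
S = 1225 (S = (160 - 125)**2 = 35**2 = 1225)
sqrt(44180 + S) = sqrt(44180 + 1225) = sqrt(45405) = 3*sqrt(5045)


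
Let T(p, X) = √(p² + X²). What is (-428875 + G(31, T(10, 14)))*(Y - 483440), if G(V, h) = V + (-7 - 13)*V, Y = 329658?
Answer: 66043832848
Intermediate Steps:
T(p, X) = √(X² + p²)
G(V, h) = -19*V (G(V, h) = V - 20*V = -19*V)
(-428875 + G(31, T(10, 14)))*(Y - 483440) = (-428875 - 19*31)*(329658 - 483440) = (-428875 - 589)*(-153782) = -429464*(-153782) = 66043832848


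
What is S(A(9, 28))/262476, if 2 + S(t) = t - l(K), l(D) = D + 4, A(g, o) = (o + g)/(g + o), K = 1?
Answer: -1/43746 ≈ -2.2859e-5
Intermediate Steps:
A(g, o) = 1 (A(g, o) = (g + o)/(g + o) = 1)
l(D) = 4 + D
S(t) = -7 + t (S(t) = -2 + (t - (4 + 1)) = -2 + (t - 1*5) = -2 + (t - 5) = -2 + (-5 + t) = -7 + t)
S(A(9, 28))/262476 = (-7 + 1)/262476 = -6*1/262476 = -1/43746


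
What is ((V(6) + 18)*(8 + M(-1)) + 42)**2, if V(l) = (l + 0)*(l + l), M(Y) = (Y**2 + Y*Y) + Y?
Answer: 725904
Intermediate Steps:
M(Y) = Y + 2*Y**2 (M(Y) = (Y**2 + Y**2) + Y = 2*Y**2 + Y = Y + 2*Y**2)
V(l) = 2*l**2 (V(l) = l*(2*l) = 2*l**2)
((V(6) + 18)*(8 + M(-1)) + 42)**2 = ((2*6**2 + 18)*(8 - (1 + 2*(-1))) + 42)**2 = ((2*36 + 18)*(8 - (1 - 2)) + 42)**2 = ((72 + 18)*(8 - 1*(-1)) + 42)**2 = (90*(8 + 1) + 42)**2 = (90*9 + 42)**2 = (810 + 42)**2 = 852**2 = 725904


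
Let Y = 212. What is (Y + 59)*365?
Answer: 98915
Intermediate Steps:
(Y + 59)*365 = (212 + 59)*365 = 271*365 = 98915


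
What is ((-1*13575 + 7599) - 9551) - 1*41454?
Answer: -56981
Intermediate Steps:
((-1*13575 + 7599) - 9551) - 1*41454 = ((-13575 + 7599) - 9551) - 41454 = (-5976 - 9551) - 41454 = -15527 - 41454 = -56981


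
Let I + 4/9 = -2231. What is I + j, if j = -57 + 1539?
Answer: -6745/9 ≈ -749.44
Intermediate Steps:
I = -20083/9 (I = -4/9 - 2231 = -20083/9 ≈ -2231.4)
j = 1482
I + j = -20083/9 + 1482 = -6745/9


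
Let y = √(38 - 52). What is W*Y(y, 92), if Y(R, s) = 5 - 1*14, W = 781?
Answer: -7029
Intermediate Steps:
y = I*√14 (y = √(-14) = I*√14 ≈ 3.7417*I)
Y(R, s) = -9 (Y(R, s) = 5 - 14 = -9)
W*Y(y, 92) = 781*(-9) = -7029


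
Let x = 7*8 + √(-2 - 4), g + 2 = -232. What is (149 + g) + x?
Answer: -29 + I*√6 ≈ -29.0 + 2.4495*I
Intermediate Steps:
g = -234 (g = -2 - 232 = -234)
x = 56 + I*√6 (x = 56 + √(-6) = 56 + I*√6 ≈ 56.0 + 2.4495*I)
(149 + g) + x = (149 - 234) + (56 + I*√6) = -85 + (56 + I*√6) = -29 + I*√6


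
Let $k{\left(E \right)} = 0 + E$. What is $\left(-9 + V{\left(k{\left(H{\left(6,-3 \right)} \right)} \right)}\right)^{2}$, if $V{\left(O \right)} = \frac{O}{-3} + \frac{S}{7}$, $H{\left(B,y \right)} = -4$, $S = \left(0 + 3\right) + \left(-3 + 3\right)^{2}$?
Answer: $\frac{23104}{441} \approx 52.39$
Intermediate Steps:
$S = 3$ ($S = 3 + 0^{2} = 3 + 0 = 3$)
$k{\left(E \right)} = E$
$V{\left(O \right)} = \frac{3}{7} - \frac{O}{3}$ ($V{\left(O \right)} = \frac{O}{-3} + \frac{3}{7} = O \left(- \frac{1}{3}\right) + 3 \cdot \frac{1}{7} = - \frac{O}{3} + \frac{3}{7} = \frac{3}{7} - \frac{O}{3}$)
$\left(-9 + V{\left(k{\left(H{\left(6,-3 \right)} \right)} \right)}\right)^{2} = \left(-9 + \left(\frac{3}{7} - - \frac{4}{3}\right)\right)^{2} = \left(-9 + \left(\frac{3}{7} + \frac{4}{3}\right)\right)^{2} = \left(-9 + \frac{37}{21}\right)^{2} = \left(- \frac{152}{21}\right)^{2} = \frac{23104}{441}$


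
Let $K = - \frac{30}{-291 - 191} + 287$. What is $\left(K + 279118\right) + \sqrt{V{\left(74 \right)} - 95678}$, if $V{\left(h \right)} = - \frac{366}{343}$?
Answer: $\frac{67336620}{241} + \frac{16 i \sqrt{897365}}{49} \approx 2.7941 \cdot 10^{5} + 309.32 i$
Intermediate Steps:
$V{\left(h \right)} = - \frac{366}{343}$ ($V{\left(h \right)} = \left(-366\right) \frac{1}{343} = - \frac{366}{343}$)
$K = \frac{69182}{241}$ ($K = - \frac{30}{-482} + 287 = \left(-30\right) \left(- \frac{1}{482}\right) + 287 = \frac{15}{241} + 287 = \frac{69182}{241} \approx 287.06$)
$\left(K + 279118\right) + \sqrt{V{\left(74 \right)} - 95678} = \left(\frac{69182}{241} + 279118\right) + \sqrt{- \frac{366}{343} - 95678} = \frac{67336620}{241} + \sqrt{- \frac{32817920}{343}} = \frac{67336620}{241} + \frac{16 i \sqrt{897365}}{49}$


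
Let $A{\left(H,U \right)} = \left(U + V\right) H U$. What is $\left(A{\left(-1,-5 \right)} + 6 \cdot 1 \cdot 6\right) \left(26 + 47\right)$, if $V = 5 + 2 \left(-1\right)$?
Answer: $1898$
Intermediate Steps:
$V = 3$ ($V = 5 - 2 = 3$)
$A{\left(H,U \right)} = H U \left(3 + U\right)$ ($A{\left(H,U \right)} = \left(U + 3\right) H U = \left(3 + U\right) H U = H U \left(3 + U\right)$)
$\left(A{\left(-1,-5 \right)} + 6 \cdot 1 \cdot 6\right) \left(26 + 47\right) = \left(\left(-1\right) \left(-5\right) \left(3 - 5\right) + 6 \cdot 1 \cdot 6\right) \left(26 + 47\right) = \left(\left(-1\right) \left(-5\right) \left(-2\right) + 6 \cdot 6\right) 73 = \left(-10 + 36\right) 73 = 26 \cdot 73 = 1898$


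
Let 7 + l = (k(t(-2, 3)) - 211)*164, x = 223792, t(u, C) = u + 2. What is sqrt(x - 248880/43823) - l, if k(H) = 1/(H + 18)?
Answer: 311417/9 + 4*sqrt(26860727019958)/43823 ≈ 35075.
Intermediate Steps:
t(u, C) = 2 + u
k(H) = 1/(18 + H)
l = -311417/9 (l = -7 + (1/(18 + (2 - 2)) - 211)*164 = -7 + (1/(18 + 0) - 211)*164 = -7 + (1/18 - 211)*164 = -7 - 3797/18*164 = -7 - 311354/9 = -311417/9 ≈ -34602.)
sqrt(x - 248880/43823) - l = sqrt(223792 - 248880/43823) - 1*(-311417/9) = sqrt(223792 - 248880*1/43823) + 311417/9 = sqrt(223792 - 248880/43823) + 311417/9 = sqrt(9806987936/43823) + 311417/9 = 4*sqrt(26860727019958)/43823 + 311417/9 = 311417/9 + 4*sqrt(26860727019958)/43823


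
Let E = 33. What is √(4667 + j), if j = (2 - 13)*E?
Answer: 4*√269 ≈ 65.605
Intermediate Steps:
j = -363 (j = (2 - 13)*33 = -11*33 = -363)
√(4667 + j) = √(4667 - 363) = √4304 = 4*√269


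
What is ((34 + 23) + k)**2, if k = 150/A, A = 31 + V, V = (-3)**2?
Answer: 59049/16 ≈ 3690.6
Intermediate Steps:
V = 9
A = 40 (A = 31 + 9 = 40)
k = 15/4 (k = 150/40 = 150*(1/40) = 15/4 ≈ 3.7500)
((34 + 23) + k)**2 = ((34 + 23) + 15/4)**2 = (57 + 15/4)**2 = (243/4)**2 = 59049/16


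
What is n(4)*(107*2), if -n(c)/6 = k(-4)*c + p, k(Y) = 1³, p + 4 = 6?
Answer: -7704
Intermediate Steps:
p = 2 (p = -4 + 6 = 2)
k(Y) = 1
n(c) = -12 - 6*c (n(c) = -6*(1*c + 2) = -6*(c + 2) = -6*(2 + c) = -12 - 6*c)
n(4)*(107*2) = (-12 - 6*4)*(107*2) = (-12 - 24)*214 = -36*214 = -7704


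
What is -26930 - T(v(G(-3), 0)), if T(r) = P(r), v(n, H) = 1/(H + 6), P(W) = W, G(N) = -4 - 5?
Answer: -161581/6 ≈ -26930.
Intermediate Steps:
G(N) = -9
v(n, H) = 1/(6 + H)
T(r) = r
-26930 - T(v(G(-3), 0)) = -26930 - 1/(6 + 0) = -26930 - 1/6 = -26930 - 1*⅙ = -26930 - ⅙ = -161581/6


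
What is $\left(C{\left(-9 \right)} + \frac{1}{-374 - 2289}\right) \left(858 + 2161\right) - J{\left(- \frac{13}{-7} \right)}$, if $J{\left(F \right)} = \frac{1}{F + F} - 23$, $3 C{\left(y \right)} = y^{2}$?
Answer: $\frac{5645292433}{69238} \approx 81535.0$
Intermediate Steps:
$C{\left(y \right)} = \frac{y^{2}}{3}$
$J{\left(F \right)} = -23 + \frac{1}{2 F}$ ($J{\left(F \right)} = \frac{1}{2 F} - 23 = -23 + \frac{1}{2 F}$)
$\left(C{\left(-9 \right)} + \frac{1}{-374 - 2289}\right) \left(858 + 2161\right) - J{\left(- \frac{13}{-7} \right)} = \left(\frac{\left(-9\right)^{2}}{3} + \frac{1}{-374 - 2289}\right) \left(858 + 2161\right) - \left(-23 + \frac{1}{2 \left(- \frac{13}{-7}\right)}\right) = \left(\frac{1}{3} \cdot 81 + \frac{1}{-2663}\right) 3019 - \left(-23 + \frac{1}{2 \left(\left(-13\right) \left(- \frac{1}{7}\right)\right)}\right) = \left(27 - \frac{1}{2663}\right) 3019 - \left(-23 + \frac{1}{2 \cdot \frac{13}{7}}\right) = \frac{71900}{2663} \cdot 3019 - \left(-23 + \frac{1}{2} \cdot \frac{7}{13}\right) = \frac{217066100}{2663} - \left(-23 + \frac{7}{26}\right) = \frac{217066100}{2663} - - \frac{591}{26} = \frac{217066100}{2663} + \frac{591}{26} = \frac{5645292433}{69238}$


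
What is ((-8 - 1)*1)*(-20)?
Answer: 180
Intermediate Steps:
((-8 - 1)*1)*(-20) = -9*1*(-20) = -9*(-20) = 180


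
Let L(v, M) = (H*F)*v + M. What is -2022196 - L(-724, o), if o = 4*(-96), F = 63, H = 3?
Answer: -1884976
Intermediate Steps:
o = -384
L(v, M) = M + 189*v (L(v, M) = (3*63)*v + M = 189*v + M = M + 189*v)
-2022196 - L(-724, o) = -2022196 - (-384 + 189*(-724)) = -2022196 - (-384 - 136836) = -2022196 - 1*(-137220) = -2022196 + 137220 = -1884976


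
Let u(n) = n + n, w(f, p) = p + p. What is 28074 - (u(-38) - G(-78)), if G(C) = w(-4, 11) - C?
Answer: 28250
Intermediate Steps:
w(f, p) = 2*p
G(C) = 22 - C (G(C) = 2*11 - C = 22 - C)
u(n) = 2*n
28074 - (u(-38) - G(-78)) = 28074 - (2*(-38) - (22 - 1*(-78))) = 28074 - (-76 - (22 + 78)) = 28074 - (-76 - 1*100) = 28074 - (-76 - 100) = 28074 - 1*(-176) = 28074 + 176 = 28250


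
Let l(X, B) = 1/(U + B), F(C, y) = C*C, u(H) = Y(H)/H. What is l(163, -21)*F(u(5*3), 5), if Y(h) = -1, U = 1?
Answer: -1/4500 ≈ -0.00022222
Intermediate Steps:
u(H) = -1/H
F(C, y) = C²
l(X, B) = 1/(1 + B)
l(163, -21)*F(u(5*3), 5) = (-1/(5*3))²/(1 - 21) = (-1/15)²/(-20) = -(-1*1/15)²/20 = -(-1/15)²/20 = -1/20*1/225 = -1/4500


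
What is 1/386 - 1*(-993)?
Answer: 383299/386 ≈ 993.00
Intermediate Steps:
1/386 - 1*(-993) = 1/386 + 993 = 383299/386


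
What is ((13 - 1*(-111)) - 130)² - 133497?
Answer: -133461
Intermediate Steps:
((13 - 1*(-111)) - 130)² - 133497 = ((13 + 111) - 130)² - 133497 = (124 - 130)² - 133497 = (-6)² - 133497 = 36 - 133497 = -133461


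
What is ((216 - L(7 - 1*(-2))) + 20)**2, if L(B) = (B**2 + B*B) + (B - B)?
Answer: 5476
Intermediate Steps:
L(B) = 2*B**2 (L(B) = (B**2 + B**2) + 0 = 2*B**2 + 0 = 2*B**2)
((216 - L(7 - 1*(-2))) + 20)**2 = ((216 - 2*(7 - 1*(-2))**2) + 20)**2 = ((216 - 2*(7 + 2)**2) + 20)**2 = ((216 - 2*9**2) + 20)**2 = ((216 - 2*81) + 20)**2 = ((216 - 1*162) + 20)**2 = ((216 - 162) + 20)**2 = (54 + 20)**2 = 74**2 = 5476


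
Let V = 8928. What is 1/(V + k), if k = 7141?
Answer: 1/16069 ≈ 6.2232e-5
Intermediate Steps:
1/(V + k) = 1/(8928 + 7141) = 1/16069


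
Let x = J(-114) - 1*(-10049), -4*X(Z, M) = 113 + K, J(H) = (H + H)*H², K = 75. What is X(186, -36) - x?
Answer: 2952992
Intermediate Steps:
J(H) = 2*H³ (J(H) = (2*H)*H² = 2*H³)
X(Z, M) = -47 (X(Z, M) = -(113 + 75)/4 = -¼*188 = -47)
x = -2953039 (x = 2*(-114)³ - 1*(-10049) = 2*(-1481544) + 10049 = -2963088 + 10049 = -2953039)
X(186, -36) - x = -47 - 1*(-2953039) = -47 + 2953039 = 2952992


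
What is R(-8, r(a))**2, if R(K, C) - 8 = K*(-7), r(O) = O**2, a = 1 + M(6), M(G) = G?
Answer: 4096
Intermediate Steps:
a = 7 (a = 1 + 6 = 7)
R(K, C) = 8 - 7*K (R(K, C) = 8 + K*(-7) = 8 - 7*K)
R(-8, r(a))**2 = (8 - 7*(-8))**2 = (8 + 56)**2 = 64**2 = 4096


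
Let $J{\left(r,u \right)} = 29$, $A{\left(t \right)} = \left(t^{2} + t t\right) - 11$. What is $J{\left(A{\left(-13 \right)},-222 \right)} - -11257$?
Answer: $11286$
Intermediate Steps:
$A{\left(t \right)} = -11 + 2 t^{2}$ ($A{\left(t \right)} = \left(t^{2} + t^{2}\right) - 11 = 2 t^{2} - 11 = -11 + 2 t^{2}$)
$J{\left(A{\left(-13 \right)},-222 \right)} - -11257 = 29 - -11257 = 29 + 11257 = 11286$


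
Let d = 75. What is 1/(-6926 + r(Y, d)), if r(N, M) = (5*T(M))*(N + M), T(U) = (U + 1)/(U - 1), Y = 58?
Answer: -37/230992 ≈ -0.00016018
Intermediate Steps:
T(U) = (1 + U)/(-1 + U)
r(N, M) = 5*(1 + M)*(M + N)/(-1 + M) (r(N, M) = (5*((1 + M)/(-1 + M)))*(N + M) = (5*(1 + M)/(-1 + M))*(M + N) = 5*(1 + M)*(M + N)/(-1 + M))
1/(-6926 + r(Y, d)) = 1/(-6926 + 5*(1 + 75)*(75 + 58)/(-1 + 75)) = 1/(-6926 + 5*76*133/74) = 1/(-6926 + 5*(1/74)*76*133) = 1/(-6926 + 25270/37) = 1/(-230992/37) = -37/230992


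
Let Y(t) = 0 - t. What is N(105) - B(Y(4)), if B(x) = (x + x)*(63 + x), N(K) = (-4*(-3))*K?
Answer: 1732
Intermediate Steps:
Y(t) = -t
N(K) = 12*K
B(x) = 2*x*(63 + x) (B(x) = (2*x)*(63 + x) = 2*x*(63 + x))
N(105) - B(Y(4)) = 12*105 - 2*(-1*4)*(63 - 1*4) = 1260 - 2*(-4)*(63 - 4) = 1260 - 2*(-4)*59 = 1260 - 1*(-472) = 1260 + 472 = 1732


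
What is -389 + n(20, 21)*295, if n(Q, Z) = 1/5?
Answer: -330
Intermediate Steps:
n(Q, Z) = ⅕
-389 + n(20, 21)*295 = -389 + (⅕)*295 = -389 + 59 = -330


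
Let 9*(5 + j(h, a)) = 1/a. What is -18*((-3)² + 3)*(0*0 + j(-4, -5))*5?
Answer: 5424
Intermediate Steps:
j(h, a) = -5 + 1/(9*a) (j(h, a) = -5 + (1/a)/9 = -5 + 1/(9*a))
-18*((-3)² + 3)*(0*0 + j(-4, -5))*5 = -18*((-3)² + 3)*(0*0 + (-5 + (⅑)/(-5)))*5 = -18*(9 + 3)*(0 + (-5 + (⅑)*(-⅕)))*5 = -216*(0 + (-5 - 1/45))*5 = -216*(0 - 226/45)*5 = -216*(-226)/45*5 = -18*(-904/15)*5 = (5424/5)*5 = 5424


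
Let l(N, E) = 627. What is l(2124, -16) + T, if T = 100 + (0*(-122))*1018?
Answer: 727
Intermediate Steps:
T = 100 (T = 100 + 0*1018 = 100 + 0 = 100)
l(2124, -16) + T = 627 + 100 = 727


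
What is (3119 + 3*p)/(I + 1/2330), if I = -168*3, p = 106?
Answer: -8008210/1174319 ≈ -6.8195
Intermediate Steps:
I = -504
(3119 + 3*p)/(I + 1/2330) = (3119 + 3*106)/(-504 + 1/2330) = (3119 + 318)/(-504 + 1/2330) = 3437/(-1174319/2330) = 3437*(-2330/1174319) = -8008210/1174319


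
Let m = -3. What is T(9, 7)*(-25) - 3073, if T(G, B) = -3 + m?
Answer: -2923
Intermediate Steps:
T(G, B) = -6 (T(G, B) = -3 - 3 = -6)
T(9, 7)*(-25) - 3073 = -6*(-25) - 3073 = 150 - 3073 = -2923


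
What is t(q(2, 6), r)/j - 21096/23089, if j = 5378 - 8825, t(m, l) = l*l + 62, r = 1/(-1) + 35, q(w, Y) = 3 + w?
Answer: -33613438/26529261 ≈ -1.2670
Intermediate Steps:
r = 34 (r = -1 + 35 = 34)
t(m, l) = 62 + l² (t(m, l) = l² + 62 = 62 + l²)
j = -3447
t(q(2, 6), r)/j - 21096/23089 = (62 + 34²)/(-3447) - 21096/23089 = (62 + 1156)*(-1/3447) - 21096*1/23089 = 1218*(-1/3447) - 21096/23089 = -406/1149 - 21096/23089 = -33613438/26529261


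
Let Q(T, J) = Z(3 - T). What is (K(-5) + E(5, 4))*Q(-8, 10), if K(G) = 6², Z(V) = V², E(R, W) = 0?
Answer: 4356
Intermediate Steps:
Q(T, J) = (3 - T)²
K(G) = 36
(K(-5) + E(5, 4))*Q(-8, 10) = (36 + 0)*(-3 - 8)² = 36*(-11)² = 36*121 = 4356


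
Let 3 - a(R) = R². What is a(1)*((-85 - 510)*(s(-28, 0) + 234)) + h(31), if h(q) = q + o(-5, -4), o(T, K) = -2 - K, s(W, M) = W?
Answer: -245107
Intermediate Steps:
a(R) = 3 - R²
h(q) = 2 + q (h(q) = q + (-2 - 1*(-4)) = q + (-2 + 4) = q + 2 = 2 + q)
a(1)*((-85 - 510)*(s(-28, 0) + 234)) + h(31) = (3 - 1*1²)*((-85 - 510)*(-28 + 234)) + (2 + 31) = (3 - 1*1)*(-595*206) + 33 = (3 - 1)*(-122570) + 33 = 2*(-122570) + 33 = -245140 + 33 = -245107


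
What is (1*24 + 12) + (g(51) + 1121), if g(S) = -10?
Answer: 1147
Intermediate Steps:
(1*24 + 12) + (g(51) + 1121) = (1*24 + 12) + (-10 + 1121) = (24 + 12) + 1111 = 36 + 1111 = 1147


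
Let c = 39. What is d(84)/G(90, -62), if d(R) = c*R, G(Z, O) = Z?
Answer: 182/5 ≈ 36.400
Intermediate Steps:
d(R) = 39*R
d(84)/G(90, -62) = (39*84)/90 = 3276*(1/90) = 182/5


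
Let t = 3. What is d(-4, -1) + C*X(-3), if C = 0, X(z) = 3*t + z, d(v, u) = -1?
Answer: -1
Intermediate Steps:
X(z) = 9 + z (X(z) = 3*3 + z = 9 + z)
d(-4, -1) + C*X(-3) = -1 + 0*(9 - 3) = -1 + 0*6 = -1 + 0 = -1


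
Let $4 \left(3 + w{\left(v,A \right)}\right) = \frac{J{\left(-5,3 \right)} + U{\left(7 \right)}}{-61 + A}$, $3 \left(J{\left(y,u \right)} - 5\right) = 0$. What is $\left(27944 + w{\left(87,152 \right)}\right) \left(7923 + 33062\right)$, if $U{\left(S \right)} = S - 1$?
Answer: $\frac{59548482425}{52} \approx 1.1452 \cdot 10^{9}$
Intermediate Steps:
$J{\left(y,u \right)} = 5$ ($J{\left(y,u \right)} = 5 + \frac{1}{3} \cdot 0 = 5 + 0 = 5$)
$U{\left(S \right)} = -1 + S$ ($U{\left(S \right)} = S - 1 = -1 + S$)
$w{\left(v,A \right)} = -3 + \frac{11}{4 \left(-61 + A\right)}$ ($w{\left(v,A \right)} = -3 + \frac{\left(5 + \left(-1 + 7\right)\right) \frac{1}{-61 + A}}{4} = -3 + \frac{\left(5 + 6\right) \frac{1}{-61 + A}}{4} = -3 + \frac{11 \frac{1}{-61 + A}}{4} = -3 + \frac{11}{4 \left(-61 + A\right)}$)
$\left(27944 + w{\left(87,152 \right)}\right) \left(7923 + 33062\right) = \left(27944 + \frac{743 - 1824}{4 \left(-61 + 152\right)}\right) \left(7923 + 33062\right) = \left(27944 + \frac{743 - 1824}{4 \cdot 91}\right) 40985 = \left(27944 + \frac{1}{4} \cdot \frac{1}{91} \left(-1081\right)\right) 40985 = \left(27944 - \frac{1081}{364}\right) 40985 = \frac{10170535}{364} \cdot 40985 = \frac{59548482425}{52}$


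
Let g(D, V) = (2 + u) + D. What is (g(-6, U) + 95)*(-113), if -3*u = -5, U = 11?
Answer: -31414/3 ≈ -10471.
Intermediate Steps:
u = 5/3 (u = -⅓*(-5) = 5/3 ≈ 1.6667)
g(D, V) = 11/3 + D (g(D, V) = (2 + 5/3) + D = 11/3 + D)
(g(-6, U) + 95)*(-113) = ((11/3 - 6) + 95)*(-113) = (-7/3 + 95)*(-113) = (278/3)*(-113) = -31414/3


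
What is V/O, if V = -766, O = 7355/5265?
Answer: -806598/1471 ≈ -548.33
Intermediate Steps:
O = 1471/1053 (O = 7355*(1/5265) = 1471/1053 ≈ 1.3970)
V/O = -766/1471/1053 = -766*1053/1471 = -806598/1471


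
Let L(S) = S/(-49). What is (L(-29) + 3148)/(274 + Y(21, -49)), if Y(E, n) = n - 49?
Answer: 154281/8624 ≈ 17.890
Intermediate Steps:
Y(E, n) = -49 + n
L(S) = -S/49 (L(S) = S*(-1/49) = -S/49)
(L(-29) + 3148)/(274 + Y(21, -49)) = (-1/49*(-29) + 3148)/(274 + (-49 - 49)) = (29/49 + 3148)/(274 - 98) = (154281/49)/176 = (154281/49)*(1/176) = 154281/8624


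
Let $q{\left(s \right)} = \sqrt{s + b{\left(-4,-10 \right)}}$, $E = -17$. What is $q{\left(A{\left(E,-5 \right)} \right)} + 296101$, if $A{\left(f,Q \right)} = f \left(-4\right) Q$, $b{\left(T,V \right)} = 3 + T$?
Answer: $296101 + i \sqrt{341} \approx 2.961 \cdot 10^{5} + 18.466 i$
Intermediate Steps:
$A{\left(f,Q \right)} = - 4 Q f$ ($A{\left(f,Q \right)} = - 4 f Q = - 4 Q f$)
$q{\left(s \right)} = \sqrt{-1 + s}$ ($q{\left(s \right)} = \sqrt{s + \left(3 - 4\right)} = \sqrt{s - 1} = \sqrt{-1 + s}$)
$q{\left(A{\left(E,-5 \right)} \right)} + 296101 = \sqrt{-1 - \left(-20\right) \left(-17\right)} + 296101 = \sqrt{-1 - 340} + 296101 = \sqrt{-341} + 296101 = i \sqrt{341} + 296101 = 296101 + i \sqrt{341}$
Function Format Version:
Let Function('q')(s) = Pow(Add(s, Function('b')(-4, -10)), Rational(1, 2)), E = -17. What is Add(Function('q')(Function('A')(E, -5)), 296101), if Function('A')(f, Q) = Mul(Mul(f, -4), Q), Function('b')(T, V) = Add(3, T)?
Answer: Add(296101, Mul(I, Pow(341, Rational(1, 2)))) ≈ Add(2.9610e+5, Mul(18.466, I))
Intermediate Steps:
Function('A')(f, Q) = Mul(-4, Q, f) (Function('A')(f, Q) = Mul(Mul(-4, f), Q) = Mul(-4, Q, f))
Function('q')(s) = Pow(Add(-1, s), Rational(1, 2)) (Function('q')(s) = Pow(Add(s, Add(3, -4)), Rational(1, 2)) = Pow(Add(s, -1), Rational(1, 2)) = Pow(Add(-1, s), Rational(1, 2)))
Add(Function('q')(Function('A')(E, -5)), 296101) = Add(Pow(Add(-1, Mul(-4, -5, -17)), Rational(1, 2)), 296101) = Add(Pow(Add(-1, -340), Rational(1, 2)), 296101) = Add(Pow(-341, Rational(1, 2)), 296101) = Add(Mul(I, Pow(341, Rational(1, 2))), 296101) = Add(296101, Mul(I, Pow(341, Rational(1, 2))))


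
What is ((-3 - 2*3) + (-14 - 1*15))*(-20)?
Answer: 760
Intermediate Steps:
((-3 - 2*3) + (-14 - 1*15))*(-20) = ((-3 - 6) + (-14 - 15))*(-20) = (-9 - 29)*(-20) = -38*(-20) = 760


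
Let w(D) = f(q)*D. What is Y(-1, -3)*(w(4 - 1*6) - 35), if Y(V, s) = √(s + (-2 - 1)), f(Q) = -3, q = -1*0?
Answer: -29*I*√6 ≈ -71.035*I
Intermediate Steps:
q = 0
Y(V, s) = √(-3 + s) (Y(V, s) = √(s - 3) = √(-3 + s))
w(D) = -3*D
Y(-1, -3)*(w(4 - 1*6) - 35) = √(-3 - 3)*(-3*(4 - 1*6) - 35) = √(-6)*(-3*(4 - 6) - 35) = (I*√6)*(-3*(-2) - 35) = (I*√6)*(6 - 35) = (I*√6)*(-29) = -29*I*√6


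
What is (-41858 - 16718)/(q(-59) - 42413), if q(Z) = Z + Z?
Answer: 58576/42531 ≈ 1.3773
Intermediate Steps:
q(Z) = 2*Z
(-41858 - 16718)/(q(-59) - 42413) = (-41858 - 16718)/(2*(-59) - 42413) = -58576/(-118 - 42413) = -58576/(-42531) = -58576*(-1/42531) = 58576/42531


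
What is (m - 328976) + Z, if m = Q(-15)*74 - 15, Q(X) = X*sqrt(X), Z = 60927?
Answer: -268064 - 1110*I*sqrt(15) ≈ -2.6806e+5 - 4299.0*I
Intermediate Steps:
Q(X) = X**(3/2)
m = -15 - 1110*I*sqrt(15) (m = (-15)**(3/2)*74 - 15 = -15*I*sqrt(15)*74 - 15 = -1110*I*sqrt(15) - 15 = -15 - 1110*I*sqrt(15) ≈ -15.0 - 4299.0*I)
(m - 328976) + Z = ((-15 - 1110*I*sqrt(15)) - 328976) + 60927 = (-328991 - 1110*I*sqrt(15)) + 60927 = -268064 - 1110*I*sqrt(15)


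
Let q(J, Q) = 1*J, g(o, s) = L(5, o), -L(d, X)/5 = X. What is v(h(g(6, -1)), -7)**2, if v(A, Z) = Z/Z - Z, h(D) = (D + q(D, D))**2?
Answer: 64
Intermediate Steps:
L(d, X) = -5*X
g(o, s) = -5*o
q(J, Q) = J
h(D) = 4*D**2 (h(D) = (D + D)**2 = (2*D)**2 = 4*D**2)
v(A, Z) = 1 - Z
v(h(g(6, -1)), -7)**2 = (1 - 1*(-7))**2 = (1 + 7)**2 = 8**2 = 64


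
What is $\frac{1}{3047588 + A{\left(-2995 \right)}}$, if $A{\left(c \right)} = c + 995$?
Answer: $\frac{1}{3045588} \approx 3.2834 \cdot 10^{-7}$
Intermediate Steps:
$A{\left(c \right)} = 995 + c$
$\frac{1}{3047588 + A{\left(-2995 \right)}} = \frac{1}{3047588 + \left(995 - 2995\right)} = \frac{1}{3047588 - 2000} = \frac{1}{3045588}$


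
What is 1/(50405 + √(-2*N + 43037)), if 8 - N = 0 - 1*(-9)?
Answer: 50405/2540620986 - √43039/2540620986 ≈ 1.9758e-5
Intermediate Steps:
N = -1 (N = 8 - (0 - 1*(-9)) = 8 - (0 + 9) = 8 - 1*9 = 8 - 9 = -1)
1/(50405 + √(-2*N + 43037)) = 1/(50405 + √(-2*(-1) + 43037)) = 1/(50405 + √(2 + 43037)) = 1/(50405 + √43039)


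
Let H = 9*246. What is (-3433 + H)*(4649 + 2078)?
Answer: -8200213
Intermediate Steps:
H = 2214
(-3433 + H)*(4649 + 2078) = (-3433 + 2214)*(4649 + 2078) = -1219*6727 = -8200213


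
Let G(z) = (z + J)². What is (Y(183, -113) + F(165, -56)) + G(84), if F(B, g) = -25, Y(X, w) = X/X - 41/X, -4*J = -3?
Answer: 20959615/2928 ≈ 7158.3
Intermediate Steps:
J = ¾ (J = -¼*(-3) = ¾ ≈ 0.75000)
Y(X, w) = 1 - 41/X
G(z) = (¾ + z)² (G(z) = (z + ¾)² = (¾ + z)²)
(Y(183, -113) + F(165, -56)) + G(84) = ((-41 + 183)/183 - 25) + (3 + 4*84)²/16 = ((1/183)*142 - 25) + (3 + 336)²/16 = (142/183 - 25) + (1/16)*339² = -4433/183 + (1/16)*114921 = -4433/183 + 114921/16 = 20959615/2928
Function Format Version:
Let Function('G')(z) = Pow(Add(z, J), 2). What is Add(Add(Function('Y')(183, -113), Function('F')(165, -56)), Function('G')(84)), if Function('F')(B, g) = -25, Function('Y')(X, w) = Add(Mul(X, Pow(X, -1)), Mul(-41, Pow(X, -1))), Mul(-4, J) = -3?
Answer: Rational(20959615, 2928) ≈ 7158.3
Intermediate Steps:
J = Rational(3, 4) (J = Mul(Rational(-1, 4), -3) = Rational(3, 4) ≈ 0.75000)
Function('Y')(X, w) = Add(1, Mul(-41, Pow(X, -1)))
Function('G')(z) = Pow(Add(Rational(3, 4), z), 2) (Function('G')(z) = Pow(Add(z, Rational(3, 4)), 2) = Pow(Add(Rational(3, 4), z), 2))
Add(Add(Function('Y')(183, -113), Function('F')(165, -56)), Function('G')(84)) = Add(Add(Mul(Pow(183, -1), Add(-41, 183)), -25), Mul(Rational(1, 16), Pow(Add(3, Mul(4, 84)), 2))) = Add(Add(Mul(Rational(1, 183), 142), -25), Mul(Rational(1, 16), Pow(Add(3, 336), 2))) = Add(Add(Rational(142, 183), -25), Mul(Rational(1, 16), Pow(339, 2))) = Add(Rational(-4433, 183), Mul(Rational(1, 16), 114921)) = Add(Rational(-4433, 183), Rational(114921, 16)) = Rational(20959615, 2928)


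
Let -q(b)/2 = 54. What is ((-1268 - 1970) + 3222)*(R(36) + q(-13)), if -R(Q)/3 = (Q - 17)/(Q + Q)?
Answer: 5222/3 ≈ 1740.7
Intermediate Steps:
q(b) = -108 (q(b) = -2*54 = -108)
R(Q) = -3*(-17 + Q)/(2*Q) (R(Q) = -3*(Q - 17)/(Q + Q) = -3*(-17 + Q)/(2*Q))
((-1268 - 1970) + 3222)*(R(36) + q(-13)) = ((-1268 - 1970) + 3222)*((3/2)*(17 - 1*36)/36 - 108) = (-3238 + 3222)*((3/2)*(1/36)*(17 - 36) - 108) = -16*((3/2)*(1/36)*(-19) - 108) = -16*(-19/24 - 108) = -16*(-2611/24) = 5222/3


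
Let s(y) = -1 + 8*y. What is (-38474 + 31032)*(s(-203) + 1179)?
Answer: 3319132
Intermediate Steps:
(-38474 + 31032)*(s(-203) + 1179) = (-38474 + 31032)*((-1 + 8*(-203)) + 1179) = -7442*((-1 - 1624) + 1179) = -7442*(-1625 + 1179) = -7442*(-446) = 3319132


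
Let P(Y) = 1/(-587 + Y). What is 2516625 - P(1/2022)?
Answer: 2987014930647/1186913 ≈ 2.5166e+6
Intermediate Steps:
2516625 - P(1/2022) = 2516625 - 1/(-587 + 1/2022) = 2516625 - 1/(-1186913/2022) = 2516625 - 1*(-2022/1186913) = 2516625 + 2022/1186913 = 2987014930647/1186913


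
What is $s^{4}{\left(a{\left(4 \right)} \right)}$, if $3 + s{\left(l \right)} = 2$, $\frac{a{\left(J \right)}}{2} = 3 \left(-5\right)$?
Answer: $1$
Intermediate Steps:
$a{\left(J \right)} = -30$ ($a{\left(J \right)} = 2 \cdot 3 \left(-5\right) = 2 \left(-15\right) = -30$)
$s{\left(l \right)} = -1$ ($s{\left(l \right)} = -3 + 2 = -1$)
$s^{4}{\left(a{\left(4 \right)} \right)} = \left(-1\right)^{4} = 1$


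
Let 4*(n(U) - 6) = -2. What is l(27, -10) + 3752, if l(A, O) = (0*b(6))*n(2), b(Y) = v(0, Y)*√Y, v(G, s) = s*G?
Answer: 3752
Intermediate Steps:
n(U) = 11/2 (n(U) = 6 + (¼)*(-2) = 6 - ½ = 11/2)
v(G, s) = G*s
b(Y) = 0 (b(Y) = (0*Y)*√Y = 0*√Y = 0)
l(A, O) = 0 (l(A, O) = (0*0)*(11/2) = 0*(11/2) = 0)
l(27, -10) + 3752 = 0 + 3752 = 3752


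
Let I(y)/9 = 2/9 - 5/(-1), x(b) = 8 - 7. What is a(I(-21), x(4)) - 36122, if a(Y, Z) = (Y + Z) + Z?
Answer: -36073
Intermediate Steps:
x(b) = 1
I(y) = 47 (I(y) = 9*(2/9 - 5/(-1)) = 9*(2*(1/9) - 5*(-1)) = 9*(2/9 + 5) = 9*(47/9) = 47)
a(Y, Z) = Y + 2*Z
a(I(-21), x(4)) - 36122 = (47 + 2*1) - 36122 = (47 + 2) - 36122 = 49 - 36122 = -36073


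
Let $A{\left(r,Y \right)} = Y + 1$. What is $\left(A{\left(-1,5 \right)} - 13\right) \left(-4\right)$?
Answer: $28$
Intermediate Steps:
$A{\left(r,Y \right)} = 1 + Y$
$\left(A{\left(-1,5 \right)} - 13\right) \left(-4\right) = \left(\left(1 + 5\right) - 13\right) \left(-4\right) = \left(6 - 13\right) \left(-4\right) = \left(-7\right) \left(-4\right) = 28$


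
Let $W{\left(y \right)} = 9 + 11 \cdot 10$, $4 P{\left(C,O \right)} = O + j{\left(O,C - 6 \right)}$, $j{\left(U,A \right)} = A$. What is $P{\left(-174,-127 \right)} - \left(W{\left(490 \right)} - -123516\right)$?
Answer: $- \frac{494847}{4} \approx -1.2371 \cdot 10^{5}$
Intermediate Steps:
$P{\left(C,O \right)} = - \frac{3}{2} + \frac{C}{4} + \frac{O}{4}$ ($P{\left(C,O \right)} = \frac{O + \left(C - 6\right)}{4} = \frac{O + \left(-6 + C\right)}{4} = \frac{-6 + C + O}{4} = - \frac{3}{2} + \frac{C}{4} + \frac{O}{4}$)
$W{\left(y \right)} = 119$ ($W{\left(y \right)} = 9 + 110 = 119$)
$P{\left(-174,-127 \right)} - \left(W{\left(490 \right)} - -123516\right) = \left(- \frac{3}{2} + \frac{1}{4} \left(-174\right) + \frac{1}{4} \left(-127\right)\right) - \left(119 - -123516\right) = \left(- \frac{3}{2} - \frac{87}{2} - \frac{127}{4}\right) - \left(119 + 123516\right) = - \frac{307}{4} - 123635 = - \frac{494847}{4}$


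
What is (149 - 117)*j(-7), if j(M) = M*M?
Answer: 1568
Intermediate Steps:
j(M) = M²
(149 - 117)*j(-7) = (149 - 117)*(-7)² = 32*49 = 1568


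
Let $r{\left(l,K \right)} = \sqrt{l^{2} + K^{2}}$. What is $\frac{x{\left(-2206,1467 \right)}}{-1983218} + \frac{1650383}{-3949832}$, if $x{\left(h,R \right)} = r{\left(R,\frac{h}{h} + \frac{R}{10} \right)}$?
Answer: $- \frac{1650383}{3949832} - \frac{\sqrt{217390429}}{19832180} \approx -0.41858$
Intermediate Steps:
$r{\left(l,K \right)} = \sqrt{K^{2} + l^{2}}$
$x{\left(h,R \right)} = \sqrt{R^{2} + \left(1 + \frac{R}{10}\right)^{2}}$ ($x{\left(h,R \right)} = \sqrt{\left(\frac{h}{h} + \frac{R}{10}\right)^{2} + R^{2}} = \sqrt{\left(1 + R \frac{1}{10}\right)^{2} + R^{2}} = \sqrt{\left(1 + \frac{R}{10}\right)^{2} + R^{2}} = \sqrt{R^{2} + \left(1 + \frac{R}{10}\right)^{2}}$)
$\frac{x{\left(-2206,1467 \right)}}{-1983218} + \frac{1650383}{-3949832} = \frac{\frac{1}{10} \sqrt{\left(10 + 1467\right)^{2} + 100 \cdot 1467^{2}}}{-1983218} + \frac{1650383}{-3949832} = \frac{\sqrt{1477^{2} + 100 \cdot 2152089}}{10} \left(- \frac{1}{1983218}\right) + 1650383 \left(- \frac{1}{3949832}\right) = \frac{\sqrt{2181529 + 215208900}}{10} \left(- \frac{1}{1983218}\right) - \frac{1650383}{3949832} = \frac{\sqrt{217390429}}{10} \left(- \frac{1}{1983218}\right) - \frac{1650383}{3949832} = - \frac{\sqrt{217390429}}{19832180} - \frac{1650383}{3949832} = - \frac{1650383}{3949832} - \frac{\sqrt{217390429}}{19832180}$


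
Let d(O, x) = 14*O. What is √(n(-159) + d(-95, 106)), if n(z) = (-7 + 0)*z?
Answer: I*√217 ≈ 14.731*I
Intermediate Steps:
n(z) = -7*z
√(n(-159) + d(-95, 106)) = √(-7*(-159) + 14*(-95)) = √(1113 - 1330) = √(-217) = I*√217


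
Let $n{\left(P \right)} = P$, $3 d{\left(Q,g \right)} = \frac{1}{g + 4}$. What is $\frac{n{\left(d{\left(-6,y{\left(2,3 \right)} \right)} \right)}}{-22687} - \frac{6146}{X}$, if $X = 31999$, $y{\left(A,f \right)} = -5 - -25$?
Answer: $- \frac{10039301743}{52269214536} \approx -0.19207$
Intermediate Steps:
$y{\left(A,f \right)} = 20$ ($y{\left(A,f \right)} = -5 + 25 = 20$)
$d{\left(Q,g \right)} = \frac{1}{3 \left(4 + g\right)}$ ($d{\left(Q,g \right)} = \frac{1}{3 \left(g + 4\right)} = \frac{1}{3 \left(4 + g\right)}$)
$\frac{n{\left(d{\left(-6,y{\left(2,3 \right)} \right)} \right)}}{-22687} - \frac{6146}{X} = \frac{\frac{1}{3} \frac{1}{4 + 20}}{-22687} - \frac{6146}{31999} = \frac{1}{3 \cdot 24} \left(- \frac{1}{22687}\right) - \frac{6146}{31999} = \frac{1}{3} \cdot \frac{1}{24} \left(- \frac{1}{22687}\right) - \frac{6146}{31999} = \frac{1}{72} \left(- \frac{1}{22687}\right) - \frac{6146}{31999} = - \frac{1}{1633464} - \frac{6146}{31999} = - \frac{10039301743}{52269214536}$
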